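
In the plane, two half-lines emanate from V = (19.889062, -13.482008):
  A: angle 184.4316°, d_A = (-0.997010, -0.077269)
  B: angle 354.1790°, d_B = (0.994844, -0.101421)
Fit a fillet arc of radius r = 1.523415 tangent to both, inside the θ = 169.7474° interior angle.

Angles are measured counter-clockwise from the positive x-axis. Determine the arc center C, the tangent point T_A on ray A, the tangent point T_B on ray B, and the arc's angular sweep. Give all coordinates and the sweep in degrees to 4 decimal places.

center=(19.8705,-15.0114) T_A=(19.7528,-13.4926) T_B=(20.0250,-13.4959) sweep=10.2526

bisector direction at 269.3053° = (-0.012125,-0.999926)
center distance |VC| = r/sin(θ/2) = 1.523415/sin(84.8737°) = 1.529533
C = V + |VC|·bis = (19.8705,-15.0114)
T_A = V + ((C−V)·d_A)·d_A = V + 0.1367·d_A = (19.7528,-13.4926)
T_B = V + ((C−V)·d_B)·d_B = V + 0.1367·d_B = (20.0250,-13.4959)
sweep = 180° − θ = 10.2526°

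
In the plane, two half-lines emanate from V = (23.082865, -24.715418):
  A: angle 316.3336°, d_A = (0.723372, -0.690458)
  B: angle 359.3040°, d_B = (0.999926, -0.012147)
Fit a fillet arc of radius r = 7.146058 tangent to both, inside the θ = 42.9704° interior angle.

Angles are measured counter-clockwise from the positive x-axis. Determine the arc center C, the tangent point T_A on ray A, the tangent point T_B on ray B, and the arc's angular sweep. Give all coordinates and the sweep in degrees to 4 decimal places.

bisector direction at 337.8188° = (0.925995,-0.377537)
center distance |VC| = r/sin(θ/2) = 7.146058/sin(21.4852°) = 19.510842
C = V + |VC|·bis = (41.1498,-32.0815)
T_A = V + ((C−V)·d_A)·d_A = V + 18.1551·d_A = (36.2157,-37.2507)
T_B = V + ((C−V)·d_B)·d_B = V + 18.1551·d_B = (41.2366,-24.9360)
sweep = 180° − θ = 137.0296°

center=(41.1498,-32.0815) T_A=(36.2157,-37.2507) T_B=(41.2366,-24.9360) sweep=137.0296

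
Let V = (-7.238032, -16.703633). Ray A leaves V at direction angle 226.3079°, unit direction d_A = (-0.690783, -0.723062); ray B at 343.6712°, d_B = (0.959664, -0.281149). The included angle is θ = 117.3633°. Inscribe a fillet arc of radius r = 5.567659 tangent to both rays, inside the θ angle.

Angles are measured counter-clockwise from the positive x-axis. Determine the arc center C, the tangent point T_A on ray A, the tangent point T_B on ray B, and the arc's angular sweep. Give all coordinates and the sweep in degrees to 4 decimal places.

bisector direction at 284.9896° = (0.258643,-0.965973)
center distance |VC| = r/sin(θ/2) = 5.567659/sin(58.6816°) = 6.517276
C = V + |VC|·bis = (-5.5524,-22.9991)
T_A = V + ((C−V)·d_A)·d_A = V + 3.3876·d_A = (-9.5782,-19.1531)
T_B = V + ((C−V)·d_B)·d_B = V + 3.3876·d_B = (-3.9870,-17.6561)
sweep = 180° − θ = 62.6367°

center=(-5.5524,-22.9991) T_A=(-9.5782,-19.1531) T_B=(-3.9870,-17.6561) sweep=62.6367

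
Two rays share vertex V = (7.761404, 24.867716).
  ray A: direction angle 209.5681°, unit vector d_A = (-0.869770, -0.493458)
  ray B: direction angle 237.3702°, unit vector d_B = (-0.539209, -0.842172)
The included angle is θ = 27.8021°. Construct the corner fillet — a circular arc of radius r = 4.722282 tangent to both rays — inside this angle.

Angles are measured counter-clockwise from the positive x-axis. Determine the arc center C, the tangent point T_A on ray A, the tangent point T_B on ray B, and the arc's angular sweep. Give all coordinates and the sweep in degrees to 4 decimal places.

center=(-6.5039,11.3451) T_A=(-8.8341,15.4524) T_B=(-2.5269,8.7988) sweep=152.1979

bisector direction at 223.4691° = (-0.725745,-0.687964)
center distance |VC| = r/sin(θ/2) = 4.722282/sin(13.9010°) = 19.656041
C = V + |VC|·bis = (-6.5039,11.3451)
T_A = V + ((C−V)·d_A)·d_A = V + 19.0804·d_A = (-8.8341,15.4524)
T_B = V + ((C−V)·d_B)·d_B = V + 19.0804·d_B = (-2.5269,8.7988)
sweep = 180° − θ = 152.1979°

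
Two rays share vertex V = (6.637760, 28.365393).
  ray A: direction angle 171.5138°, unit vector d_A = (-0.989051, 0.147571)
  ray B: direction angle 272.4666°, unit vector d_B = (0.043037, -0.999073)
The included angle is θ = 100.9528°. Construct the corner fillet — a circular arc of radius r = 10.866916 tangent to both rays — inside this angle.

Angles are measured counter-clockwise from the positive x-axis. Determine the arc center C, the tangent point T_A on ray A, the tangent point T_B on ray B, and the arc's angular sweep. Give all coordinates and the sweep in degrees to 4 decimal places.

center=(-3.8332,18.9405) T_A=(-2.2296,29.6884) T_B=(7.0236,19.4082) sweep=79.0472

bisector direction at 221.9902° = (-0.743259,-0.669003)
center distance |VC| = r/sin(θ/2) = 10.866916/sin(50.4764°) = 14.087949
C = V + |VC|·bis = (-3.8332,18.9405)
T_A = V + ((C−V)·d_A)·d_A = V + 8.9655·d_A = (-2.2296,29.6884)
T_B = V + ((C−V)·d_B)·d_B = V + 8.9655·d_B = (7.0236,19.4082)
sweep = 180° − θ = 79.0472°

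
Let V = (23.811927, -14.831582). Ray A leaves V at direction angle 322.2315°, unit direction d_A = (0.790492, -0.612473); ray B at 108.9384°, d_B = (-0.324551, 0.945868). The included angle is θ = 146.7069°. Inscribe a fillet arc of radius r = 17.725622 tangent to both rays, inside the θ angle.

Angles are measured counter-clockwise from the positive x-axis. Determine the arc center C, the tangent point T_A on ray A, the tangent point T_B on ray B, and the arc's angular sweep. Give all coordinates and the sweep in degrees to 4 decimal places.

center=(38.8579,-4.0657) T_A=(28.0015,-18.0776) T_B=(22.0918,-9.8186) sweep=33.2931

bisector direction at 35.5849° = (0.813254,0.581909)
center distance |VC| = r/sin(θ/2) = 17.725622/sin(73.3534°) = 18.500996
C = V + |VC|·bis = (38.8579,-4.0657)
T_A = V + ((C−V)·d_A)·d_A = V + 5.2999·d_A = (28.0015,-18.0776)
T_B = V + ((C−V)·d_B)·d_B = V + 5.2999·d_B = (22.0918,-9.8186)
sweep = 180° − θ = 33.2931°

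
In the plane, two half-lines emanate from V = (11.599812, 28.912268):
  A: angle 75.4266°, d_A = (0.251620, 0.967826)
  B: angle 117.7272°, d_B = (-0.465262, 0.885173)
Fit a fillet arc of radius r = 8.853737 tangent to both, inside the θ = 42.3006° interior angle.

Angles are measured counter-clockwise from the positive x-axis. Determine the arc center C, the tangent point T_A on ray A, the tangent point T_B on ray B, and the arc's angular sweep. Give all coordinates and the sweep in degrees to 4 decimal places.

center=(8.7893,53.2889) T_A=(17.3582,51.0611) T_B=(0.9522,49.1696) sweep=137.6994

bisector direction at 96.5769° = (-0.114537,0.993419)
center distance |VC| = r/sin(θ/2) = 8.853737/sin(21.1503°) = 24.538114
C = V + |VC|·bis = (8.7893,53.2889)
T_A = V + ((C−V)·d_A)·d_A = V + 22.8852·d_A = (17.3582,51.0611)
T_B = V + ((C−V)·d_B)·d_B = V + 22.8852·d_B = (0.9522,49.1696)
sweep = 180° − θ = 137.6994°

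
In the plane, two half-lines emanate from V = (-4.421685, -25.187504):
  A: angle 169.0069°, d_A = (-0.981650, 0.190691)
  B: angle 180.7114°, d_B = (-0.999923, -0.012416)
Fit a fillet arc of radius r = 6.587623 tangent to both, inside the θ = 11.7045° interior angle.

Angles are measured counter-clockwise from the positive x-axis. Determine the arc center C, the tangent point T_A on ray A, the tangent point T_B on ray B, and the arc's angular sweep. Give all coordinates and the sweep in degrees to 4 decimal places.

bisector direction at 174.8591° = (-0.995977,0.089604)
center distance |VC| = r/sin(θ/2) = 6.587623/sin(5.8522°) = 64.607645
C = V + |VC|·bis = (-68.7694,-19.3984)
T_A = V + ((C−V)·d_A)·d_A = V + 64.2709·d_A = (-67.5132,-12.9316)
T_B = V + ((C−V)·d_B)·d_B = V + 64.2709·d_B = (-68.6877,-25.9855)
sweep = 180° − θ = 168.2955°

center=(-68.7694,-19.3984) T_A=(-67.5132,-12.9316) T_B=(-68.6877,-25.9855) sweep=168.2955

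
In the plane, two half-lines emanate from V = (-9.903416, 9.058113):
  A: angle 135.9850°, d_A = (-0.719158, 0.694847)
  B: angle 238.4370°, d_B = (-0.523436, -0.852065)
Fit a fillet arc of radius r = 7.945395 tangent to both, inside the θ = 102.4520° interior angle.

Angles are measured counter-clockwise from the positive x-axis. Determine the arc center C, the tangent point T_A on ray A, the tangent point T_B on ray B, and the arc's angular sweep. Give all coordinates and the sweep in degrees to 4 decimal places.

bisector direction at 187.2110° = (-0.992091,-0.125524)
center distance |VC| = r/sin(θ/2) = 7.945395/sin(51.2260°) = 10.191340
C = V + |VC|·bis = (-20.0141,7.7789)
T_A = V + ((C−V)·d_A)·d_A = V + 6.3823·d_A = (-14.4933,13.4929)
T_B = V + ((C−V)·d_B)·d_B = V + 6.3823·d_B = (-13.2442,3.6200)
sweep = 180° − θ = 77.5480°

center=(-20.0141,7.7789) T_A=(-14.4933,13.4929) T_B=(-13.2442,3.6200) sweep=77.5480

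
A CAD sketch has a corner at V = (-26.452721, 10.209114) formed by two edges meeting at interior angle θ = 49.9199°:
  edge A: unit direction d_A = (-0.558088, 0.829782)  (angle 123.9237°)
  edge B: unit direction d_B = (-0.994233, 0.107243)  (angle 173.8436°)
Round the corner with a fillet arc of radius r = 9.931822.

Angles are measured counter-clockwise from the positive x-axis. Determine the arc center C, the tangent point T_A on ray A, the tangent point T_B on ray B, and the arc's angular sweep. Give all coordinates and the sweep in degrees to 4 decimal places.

center=(-46.6023,22.3720) T_A=(-38.3611,27.9148) T_B=(-47.6675,12.4974) sweep=130.0801

bisector direction at 148.8837° = (-0.856120,0.516778)
center distance |VC| = r/sin(θ/2) = 9.931822/sin(24.9599°) = 23.535980
C = V + |VC|·bis = (-46.6023,22.3720)
T_A = V + ((C−V)·d_A)·d_A = V + 21.3378·d_A = (-38.3611,27.9148)
T_B = V + ((C−V)·d_B)·d_B = V + 21.3378·d_B = (-47.6675,12.4974)
sweep = 180° − θ = 130.0801°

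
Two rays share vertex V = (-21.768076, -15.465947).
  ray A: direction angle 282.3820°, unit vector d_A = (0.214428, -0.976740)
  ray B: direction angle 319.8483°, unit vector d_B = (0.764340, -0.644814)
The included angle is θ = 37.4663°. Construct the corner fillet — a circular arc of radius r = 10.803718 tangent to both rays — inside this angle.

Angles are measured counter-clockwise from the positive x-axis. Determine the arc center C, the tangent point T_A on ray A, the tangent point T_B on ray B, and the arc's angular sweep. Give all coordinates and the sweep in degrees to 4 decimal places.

bisector direction at 301.1152° = (0.516760,-0.856130)
center distance |VC| = r/sin(θ/2) = 10.803718/sin(18.7331°) = 33.639573
C = V + |VC|·bis = (-4.3845,-44.2658)
T_A = V + ((C−V)·d_A)·d_A = V + 31.8575·d_A = (-14.9369,-46.5824)
T_B = V + ((C−V)·d_B)·d_B = V + 31.8575·d_B = (2.5819,-36.0081)
sweep = 180° − θ = 142.5337°

center=(-4.3845,-44.2658) T_A=(-14.9369,-46.5824) T_B=(2.5819,-36.0081) sweep=142.5337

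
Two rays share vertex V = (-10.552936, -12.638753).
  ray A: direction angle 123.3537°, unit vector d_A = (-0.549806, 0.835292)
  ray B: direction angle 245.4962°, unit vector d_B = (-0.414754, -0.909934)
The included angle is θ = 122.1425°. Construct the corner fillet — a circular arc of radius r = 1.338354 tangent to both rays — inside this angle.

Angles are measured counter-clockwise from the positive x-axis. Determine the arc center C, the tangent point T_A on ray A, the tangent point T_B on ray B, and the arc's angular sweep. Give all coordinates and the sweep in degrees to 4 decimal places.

center=(-12.0775,-12.7567) T_A=(-10.9596,-12.0209) T_B=(-10.8597,-13.3118) sweep=57.8575

bisector direction at 184.4250° = (-0.997019,-0.077153)
center distance |VC| = r/sin(θ/2) = 1.338354/sin(61.0712°) = 1.529160
C = V + |VC|·bis = (-12.0775,-12.7567)
T_A = V + ((C−V)·d_A)·d_A = V + 0.7397·d_A = (-10.9596,-12.0209)
T_B = V + ((C−V)·d_B)·d_B = V + 0.7397·d_B = (-10.8597,-13.3118)
sweep = 180° − θ = 57.8575°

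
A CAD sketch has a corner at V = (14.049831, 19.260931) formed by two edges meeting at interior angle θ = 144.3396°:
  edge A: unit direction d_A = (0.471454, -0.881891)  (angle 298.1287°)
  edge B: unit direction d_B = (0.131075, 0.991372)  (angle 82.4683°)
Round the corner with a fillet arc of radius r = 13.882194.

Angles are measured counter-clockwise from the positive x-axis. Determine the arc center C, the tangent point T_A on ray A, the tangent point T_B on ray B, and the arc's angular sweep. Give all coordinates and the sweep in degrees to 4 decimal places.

bisector direction at 10.2985° = (0.983890,0.178776)
center distance |VC| = r/sin(θ/2) = 13.882194/sin(72.1698°) = 14.582625
C = V + |VC|·bis = (28.3975,21.8680)
T_A = V + ((C−V)·d_A)·d_A = V + 4.4652·d_A = (16.1549,15.3231)
T_B = V + ((C−V)·d_B)·d_B = V + 4.4652·d_B = (14.6351,23.6876)
sweep = 180° − θ = 35.6604°

center=(28.3975,21.8680) T_A=(16.1549,15.3231) T_B=(14.6351,23.6876) sweep=35.6604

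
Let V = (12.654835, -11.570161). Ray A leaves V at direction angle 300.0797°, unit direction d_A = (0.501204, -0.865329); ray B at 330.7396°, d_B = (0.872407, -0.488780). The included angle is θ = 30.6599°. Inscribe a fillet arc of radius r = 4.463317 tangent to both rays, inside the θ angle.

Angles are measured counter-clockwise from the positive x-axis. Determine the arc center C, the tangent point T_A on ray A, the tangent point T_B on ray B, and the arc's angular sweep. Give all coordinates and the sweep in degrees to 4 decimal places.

bisector direction at 315.4096° = (0.712144,-0.702033)
center distance |VC| = r/sin(θ/2) = 4.463317/sin(15.3300°) = 16.882382
C = V + |VC|·bis = (24.6775,-23.4222)
T_A = V + ((C−V)·d_A)·d_A = V + 16.2817·d_A = (20.8153,-25.6592)
T_B = V + ((C−V)·d_B)·d_B = V + 16.2817·d_B = (26.8591,-19.5283)
sweep = 180° − θ = 149.3401°

center=(24.6775,-23.4222) T_A=(20.8153,-25.6592) T_B=(26.8591,-19.5283) sweep=149.3401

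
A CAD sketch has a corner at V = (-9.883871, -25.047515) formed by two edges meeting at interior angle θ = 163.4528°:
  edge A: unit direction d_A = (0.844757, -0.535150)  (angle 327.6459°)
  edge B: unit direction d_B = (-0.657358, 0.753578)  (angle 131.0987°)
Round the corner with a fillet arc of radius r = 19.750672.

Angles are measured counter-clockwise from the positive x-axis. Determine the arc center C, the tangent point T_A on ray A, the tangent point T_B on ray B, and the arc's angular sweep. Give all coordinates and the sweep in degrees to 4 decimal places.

center=(3.1119,-9.9000) T_A=(-7.4577,-26.5845) T_B=(-11.7718,-22.8832) sweep=16.5472

bisector direction at 49.3723° = (0.651141,0.758957)
center distance |VC| = r/sin(θ/2) = 19.750672/sin(81.7264°) = 19.958395
C = V + |VC|·bis = (3.1119,-9.9000)
T_A = V + ((C−V)·d_A)·d_A = V + 2.8720·d_A = (-7.4577,-26.5845)
T_B = V + ((C−V)·d_B)·d_B = V + 2.8720·d_B = (-11.7718,-22.8832)
sweep = 180° − θ = 16.5472°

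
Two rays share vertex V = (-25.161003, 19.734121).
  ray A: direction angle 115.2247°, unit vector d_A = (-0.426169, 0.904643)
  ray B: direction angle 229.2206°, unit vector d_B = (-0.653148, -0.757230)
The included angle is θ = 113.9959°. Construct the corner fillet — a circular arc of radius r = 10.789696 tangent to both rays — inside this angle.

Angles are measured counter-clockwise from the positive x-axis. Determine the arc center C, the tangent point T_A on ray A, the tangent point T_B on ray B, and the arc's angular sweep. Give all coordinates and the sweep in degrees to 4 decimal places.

center=(-37.9082,21.4751) T_A=(-28.1474,26.0734) T_B=(-29.7379,14.4279) sweep=66.0041

bisector direction at 172.2226° = (-0.990801,0.135324)
center distance |VC| = r/sin(θ/2) = 10.789696/sin(56.9980°) = 12.865536
C = V + |VC|·bis = (-37.9082,21.4751)
T_A = V + ((C−V)·d_A)·d_A = V + 7.0075·d_A = (-28.1474,26.0734)
T_B = V + ((C−V)·d_B)·d_B = V + 7.0075·d_B = (-29.7379,14.4279)
sweep = 180° − θ = 66.0041°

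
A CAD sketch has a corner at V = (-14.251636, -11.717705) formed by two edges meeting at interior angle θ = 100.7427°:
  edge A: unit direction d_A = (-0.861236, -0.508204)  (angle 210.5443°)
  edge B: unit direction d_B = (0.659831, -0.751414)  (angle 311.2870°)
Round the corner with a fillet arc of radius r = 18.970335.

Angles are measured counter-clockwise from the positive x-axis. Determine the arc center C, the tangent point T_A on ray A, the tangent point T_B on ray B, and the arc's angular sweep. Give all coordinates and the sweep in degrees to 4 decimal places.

center=(-18.1405,-36.0393) T_A=(-27.7813,-19.7014) T_B=(-3.8859,-23.5221) sweep=79.2573

bisector direction at 260.9157° = (-0.157888,-0.987457)
center distance |VC| = r/sin(θ/2) = 18.970335/sin(50.3713°) = 24.630580
C = V + |VC|·bis = (-18.1405,-36.0393)
T_A = V + ((C−V)·d_A)·d_A = V + 15.7096·d_A = (-27.7813,-19.7014)
T_B = V + ((C−V)·d_B)·d_B = V + 15.7096·d_B = (-3.8859,-23.5221)
sweep = 180° − θ = 79.2573°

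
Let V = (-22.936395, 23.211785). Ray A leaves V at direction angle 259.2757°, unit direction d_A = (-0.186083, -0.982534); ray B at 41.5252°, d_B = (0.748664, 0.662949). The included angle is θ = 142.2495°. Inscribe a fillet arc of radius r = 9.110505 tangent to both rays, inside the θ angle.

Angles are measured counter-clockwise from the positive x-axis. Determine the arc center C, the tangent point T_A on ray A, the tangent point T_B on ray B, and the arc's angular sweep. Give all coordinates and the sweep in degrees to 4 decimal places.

bisector direction at 330.4004° = (0.869499,-0.493935)
center distance |VC| = r/sin(θ/2) = 9.110505/sin(71.1248°) = 9.628263
C = V + |VC|·bis = (-14.5646,18.4560)
T_A = V + ((C−V)·d_A)·d_A = V + 3.1148·d_A = (-23.5160,20.1514)
T_B = V + ((C−V)·d_B)·d_B = V + 3.1148·d_B = (-20.6044,25.2768)
sweep = 180° − θ = 37.7505°

center=(-14.5646,18.4560) T_A=(-23.5160,20.1514) T_B=(-20.6044,25.2768) sweep=37.7505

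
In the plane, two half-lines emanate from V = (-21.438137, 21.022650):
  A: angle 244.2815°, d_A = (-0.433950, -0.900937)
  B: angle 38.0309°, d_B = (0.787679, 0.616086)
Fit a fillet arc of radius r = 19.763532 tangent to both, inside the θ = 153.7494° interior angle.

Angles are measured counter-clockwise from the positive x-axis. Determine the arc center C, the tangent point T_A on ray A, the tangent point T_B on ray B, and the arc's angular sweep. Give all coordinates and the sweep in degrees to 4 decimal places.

center=(-5.6322,8.2945) T_A=(-23.4379,16.8708) T_B=(-17.8083,23.8618) sweep=26.2506

bisector direction at 321.1562° = (0.778859,-0.627199)
center distance |VC| = r/sin(θ/2) = 19.763532/sin(76.8747°) = 20.293689
C = V + |VC|·bis = (-5.6322,8.2945)
T_A = V + ((C−V)·d_A)·d_A = V + 4.6083·d_A = (-23.4379,16.8708)
T_B = V + ((C−V)·d_B)·d_B = V + 4.6083·d_B = (-17.8083,23.8618)
sweep = 180° − θ = 26.2506°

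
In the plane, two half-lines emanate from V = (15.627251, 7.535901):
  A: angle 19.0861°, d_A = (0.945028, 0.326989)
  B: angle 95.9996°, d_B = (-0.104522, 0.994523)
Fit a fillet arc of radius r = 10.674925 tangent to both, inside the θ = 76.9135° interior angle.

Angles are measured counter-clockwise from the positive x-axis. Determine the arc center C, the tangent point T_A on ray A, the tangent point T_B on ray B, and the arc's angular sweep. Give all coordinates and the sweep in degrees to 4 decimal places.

center=(24.8388,22.0191) T_A=(28.3294,11.9310) T_B=(14.2224,20.9033) sweep=103.0865

bisector direction at 57.5428° = (0.536669,0.843793)
center distance |VC| = r/sin(θ/2) = 10.674925/sin(38.4567°) = 17.164364
C = V + |VC|·bis = (24.8388,22.0191)
T_A = V + ((C−V)·d_A)·d_A = V + 13.4410·d_A = (28.3294,11.9310)
T_B = V + ((C−V)·d_B)·d_B = V + 13.4410·d_B = (14.2224,20.9033)
sweep = 180° − θ = 103.0865°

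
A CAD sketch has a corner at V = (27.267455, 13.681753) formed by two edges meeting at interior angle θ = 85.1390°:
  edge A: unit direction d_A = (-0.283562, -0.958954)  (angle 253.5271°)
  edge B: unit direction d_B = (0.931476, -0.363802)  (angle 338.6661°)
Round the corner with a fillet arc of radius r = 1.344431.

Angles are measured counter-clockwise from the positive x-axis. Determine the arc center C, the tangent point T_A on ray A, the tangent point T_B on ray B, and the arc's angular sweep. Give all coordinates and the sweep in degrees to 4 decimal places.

bisector direction at 296.0966° = (0.439886,-0.898054)
center distance |VC| = r/sin(θ/2) = 1.344431/sin(42.5695°) = 1.987380
C = V + |VC|·bis = (28.1417,11.8970)
T_A = V + ((C−V)·d_A)·d_A = V + 1.4636·d_A = (26.8524,12.2782)
T_B = V + ((C−V)·d_B)·d_B = V + 1.4636·d_B = (28.6308,13.1493)
sweep = 180° − θ = 94.8610°

center=(28.1417,11.8970) T_A=(26.8524,12.2782) T_B=(28.6308,13.1493) sweep=94.8610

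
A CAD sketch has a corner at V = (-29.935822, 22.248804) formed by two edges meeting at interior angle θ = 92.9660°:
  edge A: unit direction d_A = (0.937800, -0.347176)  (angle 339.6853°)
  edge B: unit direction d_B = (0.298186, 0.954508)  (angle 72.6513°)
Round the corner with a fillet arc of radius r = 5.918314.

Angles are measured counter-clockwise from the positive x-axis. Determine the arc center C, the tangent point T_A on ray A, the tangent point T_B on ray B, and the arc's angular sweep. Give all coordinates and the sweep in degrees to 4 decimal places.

center=(-22.6111,25.8480) T_A=(-24.6658,20.2978) T_B=(-28.2601,27.6128) sweep=87.0340

bisector direction at 26.1683° = (0.897503,0.441009)
center distance |VC| = r/sin(θ/2) = 5.918314/sin(46.4830°) = 8.161277
C = V + |VC|·bis = (-22.6111,25.8480)
T_A = V + ((C−V)·d_A)·d_A = V + 5.6196·d_A = (-24.6658,20.2978)
T_B = V + ((C−V)·d_B)·d_B = V + 5.6196·d_B = (-28.2601,27.6128)
sweep = 180° − θ = 87.0340°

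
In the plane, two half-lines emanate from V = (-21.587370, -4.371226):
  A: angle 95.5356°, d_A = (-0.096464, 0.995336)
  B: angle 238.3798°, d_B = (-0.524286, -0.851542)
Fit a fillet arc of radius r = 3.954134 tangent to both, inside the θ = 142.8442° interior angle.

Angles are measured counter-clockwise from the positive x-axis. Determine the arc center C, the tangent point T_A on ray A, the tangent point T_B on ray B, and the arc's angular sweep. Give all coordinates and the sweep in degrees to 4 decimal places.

center=(-25.6513,-3.4298) T_A=(-21.7156,-3.0484) T_B=(-22.2842,-5.5029) sweep=37.1558

bisector direction at 166.9577° = (-0.974204,0.225670)
center distance |VC| = r/sin(θ/2) = 3.954134/sin(71.4221°) = 4.171505
C = V + |VC|·bis = (-25.6513,-3.4298)
T_A = V + ((C−V)·d_A)·d_A = V + 1.3290·d_A = (-21.7156,-3.0484)
T_B = V + ((C−V)·d_B)·d_B = V + 1.3290·d_B = (-22.2842,-5.5029)
sweep = 180° − θ = 37.1558°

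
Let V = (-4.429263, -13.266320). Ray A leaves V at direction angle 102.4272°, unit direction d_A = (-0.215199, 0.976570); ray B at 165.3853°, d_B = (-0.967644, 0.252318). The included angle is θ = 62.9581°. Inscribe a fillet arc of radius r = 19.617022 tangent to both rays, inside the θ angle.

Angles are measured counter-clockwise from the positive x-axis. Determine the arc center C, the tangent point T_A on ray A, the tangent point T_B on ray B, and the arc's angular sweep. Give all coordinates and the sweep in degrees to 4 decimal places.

center=(-30.4813,13.7998) T_A=(-11.3239,18.0214) T_B=(-35.4310,-5.1825) sweep=117.0419

bisector direction at 133.9062° = (-0.693480,0.720475)
center distance |VC| = r/sin(θ/2) = 19.617022/sin(31.4791°) = 37.567061
C = V + |VC|·bis = (-30.4813,13.7998)
T_A = V + ((C−V)·d_A)·d_A = V + 32.0384·d_A = (-11.3239,18.0214)
T_B = V + ((C−V)·d_B)·d_B = V + 32.0384·d_B = (-35.4310,-5.1825)
sweep = 180° − θ = 117.0419°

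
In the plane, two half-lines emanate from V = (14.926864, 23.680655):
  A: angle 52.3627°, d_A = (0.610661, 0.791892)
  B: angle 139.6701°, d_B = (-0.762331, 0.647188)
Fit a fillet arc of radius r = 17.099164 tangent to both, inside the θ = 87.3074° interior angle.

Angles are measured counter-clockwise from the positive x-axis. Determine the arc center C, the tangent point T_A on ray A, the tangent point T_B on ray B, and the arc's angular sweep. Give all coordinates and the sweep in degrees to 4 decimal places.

bisector direction at 96.0164° = (-0.104813,0.994492)
center distance |VC| = r/sin(θ/2) = 17.099164/sin(43.6537°) = 24.770700
C = V + |VC|·bis = (12.3306,48.3149)
T_A = V + ((C−V)·d_A)·d_A = V + 17.9222·d_A = (25.8713,37.8731)
T_B = V + ((C−V)·d_B)·d_B = V + 17.9222·d_B = (1.2642,35.2797)
sweep = 180° − θ = 92.6926°

center=(12.3306,48.3149) T_A=(25.8713,37.8731) T_B=(1.2642,35.2797) sweep=92.6926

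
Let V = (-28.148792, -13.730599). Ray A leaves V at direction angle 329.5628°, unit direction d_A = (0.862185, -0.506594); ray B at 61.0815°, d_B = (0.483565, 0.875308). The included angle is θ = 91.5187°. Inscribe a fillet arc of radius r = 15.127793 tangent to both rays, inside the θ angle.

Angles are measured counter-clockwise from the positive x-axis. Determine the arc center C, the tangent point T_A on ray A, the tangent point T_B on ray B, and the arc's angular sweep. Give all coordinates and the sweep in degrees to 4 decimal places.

center=(-7.7834,-8.1508) T_A=(-15.4471,-21.1938) T_B=(-21.0249,-0.8355) sweep=88.4813

bisector direction at 15.3221° = (0.964455,0.264246)
center distance |VC| = r/sin(θ/2) = 15.127793/sin(45.7593°) = 21.115940
C = V + |VC|·bis = (-7.7834,-8.1508)
T_A = V + ((C−V)·d_A)·d_A = V + 14.7320·d_A = (-15.4471,-21.1938)
T_B = V + ((C−V)·d_B)·d_B = V + 14.7320·d_B = (-21.0249,-0.8355)
sweep = 180° − θ = 88.4813°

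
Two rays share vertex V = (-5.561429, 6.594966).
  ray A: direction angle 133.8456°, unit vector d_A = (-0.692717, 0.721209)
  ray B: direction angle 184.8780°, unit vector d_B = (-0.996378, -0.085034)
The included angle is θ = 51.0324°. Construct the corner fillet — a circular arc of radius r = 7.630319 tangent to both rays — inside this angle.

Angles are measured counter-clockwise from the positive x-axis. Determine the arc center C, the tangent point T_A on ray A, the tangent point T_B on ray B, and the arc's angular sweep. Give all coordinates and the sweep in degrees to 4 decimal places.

bisector direction at 159.3618° = (-0.935825,0.352466)
center distance |VC| = r/sin(θ/2) = 7.630319/sin(25.5162°) = 17.713362
C = V + |VC|·bis = (-22.1380,12.8383)
T_A = V + ((C−V)·d_A)·d_A = V + 15.9857·d_A = (-16.6350,18.1240)
T_B = V + ((C−V)·d_B)·d_B = V + 15.9857·d_B = (-21.4892,5.2356)
sweep = 180° − θ = 128.9676°

center=(-22.1380,12.8383) T_A=(-16.6350,18.1240) T_B=(-21.4892,5.2356) sweep=128.9676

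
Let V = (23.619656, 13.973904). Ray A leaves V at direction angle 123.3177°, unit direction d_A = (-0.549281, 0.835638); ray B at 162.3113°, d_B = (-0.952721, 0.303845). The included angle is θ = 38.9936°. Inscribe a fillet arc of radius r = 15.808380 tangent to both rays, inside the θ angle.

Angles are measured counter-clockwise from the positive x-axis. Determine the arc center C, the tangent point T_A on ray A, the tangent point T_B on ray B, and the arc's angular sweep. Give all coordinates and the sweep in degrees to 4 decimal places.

center=(-14.1155,42.6014) T_A=(-0.9054,51.2846) T_B=(-18.9188,27.5404) sweep=141.0064

bisector direction at 142.8145° = (-0.796683,0.604398)
center distance |VC| = r/sin(θ/2) = 15.808380/sin(19.4968°) = 47.365335
C = V + |VC|·bis = (-14.1155,42.6014)
T_A = V + ((C−V)·d_A)·d_A = V + 44.6494·d_A = (-0.9054,51.2846)
T_B = V + ((C−V)·d_B)·d_B = V + 44.6494·d_B = (-18.9188,27.5404)
sweep = 180° − θ = 141.0064°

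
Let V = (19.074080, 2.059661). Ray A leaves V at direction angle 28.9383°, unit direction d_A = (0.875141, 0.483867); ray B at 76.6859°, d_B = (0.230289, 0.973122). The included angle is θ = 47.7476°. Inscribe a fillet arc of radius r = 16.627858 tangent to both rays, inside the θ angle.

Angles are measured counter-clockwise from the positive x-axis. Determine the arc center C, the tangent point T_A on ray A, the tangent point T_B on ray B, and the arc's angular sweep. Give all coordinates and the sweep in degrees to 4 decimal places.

center=(43.9068,34.7899) T_A=(51.9525,20.2382) T_B=(27.7259,38.6191) sweep=132.2524

bisector direction at 52.8121° = (0.604431,0.796658)
center distance |VC| = r/sin(θ/2) = 16.627858/sin(23.8738°) = 41.084491
C = V + |VC|·bis = (43.9068,34.7899)
T_A = V + ((C−V)·d_A)·d_A = V + 37.5693·d_A = (51.9525,20.2382)
T_B = V + ((C−V)·d_B)·d_B = V + 37.5693·d_B = (27.7259,38.6191)
sweep = 180° − θ = 132.2524°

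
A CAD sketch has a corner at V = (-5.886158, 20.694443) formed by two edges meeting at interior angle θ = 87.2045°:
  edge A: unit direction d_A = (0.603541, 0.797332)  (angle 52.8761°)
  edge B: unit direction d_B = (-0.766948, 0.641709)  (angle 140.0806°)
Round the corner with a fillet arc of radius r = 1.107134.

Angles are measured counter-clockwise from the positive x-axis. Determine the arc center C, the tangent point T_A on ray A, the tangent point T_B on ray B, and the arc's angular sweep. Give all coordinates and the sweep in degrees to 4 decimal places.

bisector direction at 96.4784° = (-0.112828,0.993615)
center distance |VC| = r/sin(θ/2) = 1.107134/sin(43.6022°) = 1.605361
C = V + |VC|·bis = (-6.0673,22.2896)
T_A = V + ((C−V)·d_A)·d_A = V + 1.1625·d_A = (-5.1845,21.6214)
T_B = V + ((C−V)·d_B)·d_B = V + 1.1625·d_B = (-6.7777,21.4404)
sweep = 180° − θ = 92.7955°

center=(-6.0673,22.2896) T_A=(-5.1845,21.6214) T_B=(-6.7777,21.4404) sweep=92.7955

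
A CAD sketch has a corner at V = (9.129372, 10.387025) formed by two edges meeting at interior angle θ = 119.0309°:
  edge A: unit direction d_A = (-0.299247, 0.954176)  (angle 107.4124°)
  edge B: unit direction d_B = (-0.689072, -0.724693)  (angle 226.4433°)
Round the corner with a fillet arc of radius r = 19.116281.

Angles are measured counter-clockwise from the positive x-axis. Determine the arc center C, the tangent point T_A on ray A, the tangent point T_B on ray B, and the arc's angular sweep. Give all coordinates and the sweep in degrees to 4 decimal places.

bisector direction at 166.9279° = (-0.974086,0.226178)
center distance |VC| = r/sin(θ/2) = 19.116281/sin(59.5155°) = 22.182682
C = V + |VC|·bis = (-12.4785,15.4043)
T_A = V + ((C−V)·d_A)·d_A = V + 11.2534·d_A = (5.7618,21.1248)
T_B = V + ((C−V)·d_B)·d_B = V + 11.2534·d_B = (1.3750,2.2318)
sweep = 180° − θ = 60.9691°

center=(-12.4785,15.4043) T_A=(5.7618,21.1248) T_B=(1.3750,2.2318) sweep=60.9691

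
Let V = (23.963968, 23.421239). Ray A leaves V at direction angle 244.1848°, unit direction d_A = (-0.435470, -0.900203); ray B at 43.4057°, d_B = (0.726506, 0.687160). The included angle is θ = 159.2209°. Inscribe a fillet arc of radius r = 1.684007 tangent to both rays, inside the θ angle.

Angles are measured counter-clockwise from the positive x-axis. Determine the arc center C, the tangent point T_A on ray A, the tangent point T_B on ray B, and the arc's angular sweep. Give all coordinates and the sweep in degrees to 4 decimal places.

bisector direction at 323.7953° = (0.806911,-0.590673)
center distance |VC| = r/sin(θ/2) = 1.684007/sin(79.6105°) = 1.712078
C = V + |VC|·bis = (25.3455,22.4100)
T_A = V + ((C−V)·d_A)·d_A = V + 0.3088·d_A = (23.8295,23.1433)
T_B = V + ((C−V)·d_B)·d_B = V + 0.3088·d_B = (24.1883,23.6334)
sweep = 180° − θ = 20.7791°

center=(25.3455,22.4100) T_A=(23.8295,23.1433) T_B=(24.1883,23.6334) sweep=20.7791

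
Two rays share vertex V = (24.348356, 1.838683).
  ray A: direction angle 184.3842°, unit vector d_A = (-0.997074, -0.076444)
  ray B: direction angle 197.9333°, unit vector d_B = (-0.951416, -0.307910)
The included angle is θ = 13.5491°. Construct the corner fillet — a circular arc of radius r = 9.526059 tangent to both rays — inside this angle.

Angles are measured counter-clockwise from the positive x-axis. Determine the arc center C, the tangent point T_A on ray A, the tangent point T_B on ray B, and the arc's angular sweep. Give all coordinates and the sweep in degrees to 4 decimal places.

bisector direction at 191.1587° = (-0.981095,-0.193528)
center distance |VC| = r/sin(θ/2) = 9.526059/sin(6.7745°) = 80.754707
C = V + |VC|·bis = (-54.8797,-13.7896)
T_A = V + ((C−V)·d_A)·d_A = V + 80.1909·d_A = (-55.6079,-4.2914)
T_B = V + ((C−V)·d_B)·d_B = V + 80.1909·d_B = (-51.9465,-22.8529)
sweep = 180° − θ = 166.4509°

center=(-54.8797,-13.7896) T_A=(-55.6079,-4.2914) T_B=(-51.9465,-22.8529) sweep=166.4509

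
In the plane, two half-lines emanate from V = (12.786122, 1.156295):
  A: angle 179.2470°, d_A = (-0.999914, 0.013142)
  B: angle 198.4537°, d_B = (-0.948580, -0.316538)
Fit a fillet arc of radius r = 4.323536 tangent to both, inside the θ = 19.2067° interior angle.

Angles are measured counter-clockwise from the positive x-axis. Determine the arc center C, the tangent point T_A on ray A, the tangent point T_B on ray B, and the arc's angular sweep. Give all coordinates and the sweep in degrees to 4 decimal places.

center=(-12.8217,-2.8310) T_A=(-12.7649,1.4921) T_B=(-11.4531,-6.9323) sweep=160.7933

bisector direction at 188.8504° = (-0.988094,-0.153854)
center distance |VC| = r/sin(θ/2) = 4.323536/sin(9.6034°) = 25.916378
C = V + |VC|·bis = (-12.8217,-2.8310)
T_A = V + ((C−V)·d_A)·d_A = V + 25.5532·d_A = (-12.7649,1.4921)
T_B = V + ((C−V)·d_B)·d_B = V + 25.5532·d_B = (-11.4531,-6.9323)
sweep = 180° − θ = 160.7933°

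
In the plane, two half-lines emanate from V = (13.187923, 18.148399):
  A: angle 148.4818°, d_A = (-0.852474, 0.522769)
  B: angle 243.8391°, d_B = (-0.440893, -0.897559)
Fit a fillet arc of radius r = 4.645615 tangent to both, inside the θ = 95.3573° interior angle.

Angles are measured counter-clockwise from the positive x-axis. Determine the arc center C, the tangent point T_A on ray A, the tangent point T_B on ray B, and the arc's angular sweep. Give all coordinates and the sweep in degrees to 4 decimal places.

bisector direction at 196.1604° = (-0.960486,-0.278328)
center distance |VC| = r/sin(θ/2) = 4.645615/sin(47.6786°) = 6.283120
C = V + |VC|·bis = (7.1531,16.3996)
T_A = V + ((C−V)·d_A)·d_A = V + 4.2303·d_A = (9.5817,20.3599)
T_B = V + ((C−V)·d_B)·d_B = V + 4.2303·d_B = (11.3228,14.3514)
sweep = 180° − θ = 84.6427°

center=(7.1531,16.3996) T_A=(9.5817,20.3599) T_B=(11.3228,14.3514) sweep=84.6427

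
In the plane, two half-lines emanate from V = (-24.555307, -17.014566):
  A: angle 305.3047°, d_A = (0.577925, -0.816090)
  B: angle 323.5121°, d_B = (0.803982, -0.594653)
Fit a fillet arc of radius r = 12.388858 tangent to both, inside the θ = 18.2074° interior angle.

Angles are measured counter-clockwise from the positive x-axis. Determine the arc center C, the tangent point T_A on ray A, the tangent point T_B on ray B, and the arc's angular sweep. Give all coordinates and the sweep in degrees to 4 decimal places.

center=(30.2369,-72.9501) T_A=(20.1265,-80.1100) T_B=(37.6040,-62.9897) sweep=161.7926

bisector direction at 314.4084° = (0.699768,-0.714370)
center distance |VC| = r/sin(θ/2) = 12.388858/sin(9.1037°) = 78.300560
C = V + |VC|·bis = (30.2369,-72.9501)
T_A = V + ((C−V)·d_A)·d_A = V + 77.3143·d_A = (20.1265,-80.1100)
T_B = V + ((C−V)·d_B)·d_B = V + 77.3143·d_B = (37.6040,-62.9897)
sweep = 180° − θ = 161.7926°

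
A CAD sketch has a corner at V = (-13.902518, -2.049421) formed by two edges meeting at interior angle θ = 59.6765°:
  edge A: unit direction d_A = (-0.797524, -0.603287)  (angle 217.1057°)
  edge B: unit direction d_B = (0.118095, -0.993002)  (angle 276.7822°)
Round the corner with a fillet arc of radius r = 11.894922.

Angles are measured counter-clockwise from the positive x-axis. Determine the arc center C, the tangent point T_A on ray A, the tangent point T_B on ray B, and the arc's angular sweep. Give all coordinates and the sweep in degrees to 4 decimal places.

center=(-23.2652,-24.0466) T_A=(-30.4412,-14.5601) T_B=(-11.4535,-22.6419) sweep=120.3235

bisector direction at 246.9440° = (-0.391631,-0.920122)
center distance |VC| = r/sin(θ/2) = 11.894922/sin(29.8382°) = 23.906836
C = V + |VC|·bis = (-23.2652,-24.0466)
T_A = V + ((C−V)·d_A)·d_A = V + 20.7376·d_A = (-30.4412,-14.5601)
T_B = V + ((C−V)·d_B)·d_B = V + 20.7376·d_B = (-11.4535,-22.6419)
sweep = 180° − θ = 120.3235°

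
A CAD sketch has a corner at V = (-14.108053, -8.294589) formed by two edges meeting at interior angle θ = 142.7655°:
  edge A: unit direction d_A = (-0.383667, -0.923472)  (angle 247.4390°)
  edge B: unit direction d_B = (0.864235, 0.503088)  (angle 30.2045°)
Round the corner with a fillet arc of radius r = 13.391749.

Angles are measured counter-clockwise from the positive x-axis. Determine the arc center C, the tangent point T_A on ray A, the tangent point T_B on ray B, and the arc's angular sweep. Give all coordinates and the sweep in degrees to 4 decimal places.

center=(-3.4720,-17.5986) T_A=(-15.8389,-12.4607) T_B=(-10.2092,-6.0250) sweep=37.2345

bisector direction at 318.8218° = (0.752665,-0.658404)
center distance |VC| = r/sin(θ/2) = 13.391749/sin(71.3828°) = 14.131202
C = V + |VC|·bis = (-3.4720,-17.5986)
T_A = V + ((C−V)·d_A)·d_A = V + 4.5113·d_A = (-15.8389,-12.4607)
T_B = V + ((C−V)·d_B)·d_B = V + 4.5113·d_B = (-10.2092,-6.0250)
sweep = 180° − θ = 37.2345°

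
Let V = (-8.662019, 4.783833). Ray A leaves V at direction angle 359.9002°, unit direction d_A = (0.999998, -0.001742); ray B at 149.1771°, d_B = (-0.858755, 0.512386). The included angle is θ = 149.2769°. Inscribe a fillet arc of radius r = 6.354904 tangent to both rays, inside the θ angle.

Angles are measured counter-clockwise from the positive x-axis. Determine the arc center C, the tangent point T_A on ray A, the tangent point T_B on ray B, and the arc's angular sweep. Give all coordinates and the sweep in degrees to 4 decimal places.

bisector direction at 74.5387° = (0.266588,0.963811)
center distance |VC| = r/sin(θ/2) = 6.354904/sin(74.6385°) = 6.590355
C = V + |VC|·bis = (-6.9051,11.1357)
T_A = V + ((C−V)·d_A)·d_A = V + 1.7458·d_A = (-6.9162,4.7808)
T_B = V + ((C−V)·d_B)·d_B = V + 1.7458·d_B = (-10.1613,5.6784)
sweep = 180° − θ = 30.7231°

center=(-6.9051,11.1357) T_A=(-6.9162,4.7808) T_B=(-10.1613,5.6784) sweep=30.7231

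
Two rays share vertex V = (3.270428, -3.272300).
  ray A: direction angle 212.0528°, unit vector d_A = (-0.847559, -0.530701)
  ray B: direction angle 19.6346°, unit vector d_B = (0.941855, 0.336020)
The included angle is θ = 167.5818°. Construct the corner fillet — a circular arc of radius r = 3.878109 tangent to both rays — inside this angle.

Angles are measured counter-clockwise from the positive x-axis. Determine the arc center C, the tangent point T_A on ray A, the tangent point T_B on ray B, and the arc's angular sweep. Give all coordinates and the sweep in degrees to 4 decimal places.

center=(4.9709,-6.7831) T_A=(2.9128,-3.4962) T_B=(3.6678,-3.1305) sweep=12.4182

bisector direction at 295.8437° = (0.435918,-0.899987)
center distance |VC| = r/sin(θ/2) = 3.878109/sin(83.7909°) = 3.900993
C = V + |VC|·bis = (4.9709,-6.7831)
T_A = V + ((C−V)·d_A)·d_A = V + 0.4219·d_A = (2.9128,-3.4962)
T_B = V + ((C−V)·d_B)·d_B = V + 0.4219·d_B = (3.6678,-3.1305)
sweep = 180° − θ = 12.4182°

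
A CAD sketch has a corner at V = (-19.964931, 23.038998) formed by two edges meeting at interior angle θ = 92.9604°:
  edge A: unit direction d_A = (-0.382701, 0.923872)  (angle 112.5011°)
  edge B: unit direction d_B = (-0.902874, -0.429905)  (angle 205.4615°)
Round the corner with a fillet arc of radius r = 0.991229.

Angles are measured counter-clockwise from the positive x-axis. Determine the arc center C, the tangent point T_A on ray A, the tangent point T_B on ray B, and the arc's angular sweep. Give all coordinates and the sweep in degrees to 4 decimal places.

center=(-21.2409,23.5293) T_A=(-20.3252,23.9086) T_B=(-20.8148,22.6343) sweep=87.0396

bisector direction at 158.9813° = (-0.933463,0.358673)
center distance |VC| = r/sin(θ/2) = 0.991229/sin(46.4802°) = 1.366955
C = V + |VC|·bis = (-21.2409,23.5293)
T_A = V + ((C−V)·d_A)·d_A = V + 0.9413·d_A = (-20.3252,23.9086)
T_B = V + ((C−V)·d_B)·d_B = V + 0.9413·d_B = (-20.8148,22.6343)
sweep = 180° − θ = 87.0396°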